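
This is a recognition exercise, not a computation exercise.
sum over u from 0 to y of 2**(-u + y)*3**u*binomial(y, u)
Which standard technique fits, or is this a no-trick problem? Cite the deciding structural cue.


Method: the binomial theorem — the binomial coefficients weight matched powers of 3 and 2, which is exactly the expansion of a binomial power.


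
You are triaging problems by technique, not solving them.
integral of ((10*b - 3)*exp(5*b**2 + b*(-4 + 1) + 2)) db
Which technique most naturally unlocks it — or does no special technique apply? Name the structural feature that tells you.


Verdict: u-substitution — viewed as a product, the integrand is a composition evaluated at (5*b**2 + b*(-4 + 1) + 2) times (a constant multiple of) that inner expression's derivative, so u = (5*b**2 + b*(-4 + 1) + 2) makes it elementary.


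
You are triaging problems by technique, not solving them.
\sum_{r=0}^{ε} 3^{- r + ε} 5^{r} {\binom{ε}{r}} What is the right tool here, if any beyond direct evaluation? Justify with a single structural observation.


Technique: the binomial theorem — the summand is term r of a binomial expansion in 5 and 3; the whole sum is a single power.


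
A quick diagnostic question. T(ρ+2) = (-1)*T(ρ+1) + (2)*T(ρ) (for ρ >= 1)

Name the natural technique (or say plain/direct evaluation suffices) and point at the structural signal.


Method: the characteristic-root method — constant coefficients and linearity mean the ansatz r^ρ reduces it to solving the characteristic polynomial.


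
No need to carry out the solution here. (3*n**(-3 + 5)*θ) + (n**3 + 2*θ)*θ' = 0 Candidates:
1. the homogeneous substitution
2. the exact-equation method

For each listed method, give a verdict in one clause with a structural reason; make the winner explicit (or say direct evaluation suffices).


Best approach: the exact-equation method — equality of cross partials is the green light — assemble the potential function term by term.
- the homogeneous substitution — solved for the derivative, the right side changes under joint scaling of the two variables.
- the exact-equation method — applies; the problem has the shape this method handles.


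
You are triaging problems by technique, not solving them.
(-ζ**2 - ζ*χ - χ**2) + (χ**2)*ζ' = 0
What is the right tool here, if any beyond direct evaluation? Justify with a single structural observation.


Method: the homogeneous substitution — the slope is degree-zero homogeneous: the ratio substitution v = ζ/χ collapses it.


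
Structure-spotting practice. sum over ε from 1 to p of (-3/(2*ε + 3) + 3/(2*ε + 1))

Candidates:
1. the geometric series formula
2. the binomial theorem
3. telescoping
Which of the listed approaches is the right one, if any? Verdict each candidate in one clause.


Method: telescoping — the summand is built as 3/(2*ε + 1) minus its own successor — adjacent terms annihilate down the line.
- the geometric series formula: consecutive terms are not related by a fixed multiplier.
- the binomial theorem: the terms do not reassemble into a binomial power.
- telescoping — applicable, and directly so.


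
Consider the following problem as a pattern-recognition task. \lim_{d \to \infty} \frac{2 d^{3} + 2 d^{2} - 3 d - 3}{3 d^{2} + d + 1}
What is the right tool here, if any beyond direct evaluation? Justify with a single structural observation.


Diagnosis: dominant-term comparison — at large d only the top-degree terms survive; compare the leading terms and the limit falls out. As a single quotient, the ∞/∞ shape would yield to repeated differentiation as well — the growth comparison gets there in one look.


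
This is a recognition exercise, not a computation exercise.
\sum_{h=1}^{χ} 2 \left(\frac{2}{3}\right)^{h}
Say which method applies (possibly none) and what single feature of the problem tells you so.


Method: the geometric series formula — check a ratio of consecutive terms: it is \frac{2}{3}, independent of the index, so the geometric formula closes the sum.


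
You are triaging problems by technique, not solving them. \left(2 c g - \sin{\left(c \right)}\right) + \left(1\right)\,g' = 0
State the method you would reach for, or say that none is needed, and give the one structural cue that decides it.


Best approach: a linear integrating factor — the unknown enters only to the first power against a nonzero forcing term — the integrating-factor template applies directly.


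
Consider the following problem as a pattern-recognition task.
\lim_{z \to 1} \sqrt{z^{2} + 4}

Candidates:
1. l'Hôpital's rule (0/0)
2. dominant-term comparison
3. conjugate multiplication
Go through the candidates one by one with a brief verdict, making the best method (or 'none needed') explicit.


Method: no special technique — the function is continuous at 1; evaluation is itself the limit, no machinery required.
- l'Hôpital's rule (0/0) — substituting the point gives a finite value outright — there is no indeterminate clash to repair.
- dominant-term comparison: no ranking of term growth rates resolves the limit here.
- conjugate multiplication: rationalization has no target — no divergent radical difference appears.


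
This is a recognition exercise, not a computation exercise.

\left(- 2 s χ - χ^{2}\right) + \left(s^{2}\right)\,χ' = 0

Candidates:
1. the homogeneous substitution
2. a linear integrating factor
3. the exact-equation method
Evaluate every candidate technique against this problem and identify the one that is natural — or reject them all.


Verdict: the homogeneous substitution — the slope's numerator and denominator have matching total degree, so it depends only on χ/s and the ratio substitution collapses it. A Bernoulli rewrite works here as the equation stands — the homogeneous substitution is the more immediate reading.
- the homogeneous substitution — applicable, and directly so.
- a linear integrating factor: a nonlinear term in the unknown puts this outside the integrating-factor template.
- the exact-equation method: the cross partial derivatives disagree, so no single potential exists.


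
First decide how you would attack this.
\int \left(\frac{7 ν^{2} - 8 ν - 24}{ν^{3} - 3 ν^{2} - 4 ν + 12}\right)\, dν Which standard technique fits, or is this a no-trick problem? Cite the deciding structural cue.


Best approach: partial fractions — a proper rational integrand over the factorable ν^{3} - 3 ν^{2} - 4 ν + 12: partial fractions reduce it to elementary pieces.


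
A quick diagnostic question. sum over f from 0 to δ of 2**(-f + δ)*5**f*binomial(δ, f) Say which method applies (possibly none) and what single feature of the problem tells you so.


Diagnosis: the binomial theorem — binomial(δ, f) weighting matched powers of 5 and 2 is the expanded form of (5 + 2)^δ — fold it back up.


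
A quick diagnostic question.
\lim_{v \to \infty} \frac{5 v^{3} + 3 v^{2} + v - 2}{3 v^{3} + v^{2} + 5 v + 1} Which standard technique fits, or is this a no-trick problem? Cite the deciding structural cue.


Method: dominant-term comparison — growth-rate triage: the leading powers of v decide the limit, everything else is noise. Differentiating the expression as a single quotient would eventually settle it as well; matching dominant growth settles it immediately.


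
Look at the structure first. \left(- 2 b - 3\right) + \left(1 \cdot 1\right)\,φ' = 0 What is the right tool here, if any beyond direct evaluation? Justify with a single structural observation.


Diagnosis: no special technique — the slope is a pure function of b; integrate both sides and be done.


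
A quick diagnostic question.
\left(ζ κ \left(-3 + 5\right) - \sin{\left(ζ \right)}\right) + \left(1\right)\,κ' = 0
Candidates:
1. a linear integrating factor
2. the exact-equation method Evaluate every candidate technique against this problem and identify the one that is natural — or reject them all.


Diagnosis: a linear integrating factor — the unknown enters only to the first power against a nonzero forcing term — the integrating-factor template applies directly.
- a linear integrating factor: a fit — the right tool for this form.
- the exact-equation method — exactness fails on the nose — the mixed partials do not match.


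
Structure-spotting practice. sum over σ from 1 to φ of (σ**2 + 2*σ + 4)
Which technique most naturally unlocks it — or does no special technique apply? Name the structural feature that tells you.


Diagnosis: no special technique — recognize the absence of structure: constant-multiple powers of σ summed plainly, no special method required.


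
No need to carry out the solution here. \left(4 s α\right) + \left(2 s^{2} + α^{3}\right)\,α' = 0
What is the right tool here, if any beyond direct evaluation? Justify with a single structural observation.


Verdict: the exact-equation method — check exactness first: here it holds (4 s α, 2 s^{2} + α^{3} have matching cross partials), so no integrating factor is needed.


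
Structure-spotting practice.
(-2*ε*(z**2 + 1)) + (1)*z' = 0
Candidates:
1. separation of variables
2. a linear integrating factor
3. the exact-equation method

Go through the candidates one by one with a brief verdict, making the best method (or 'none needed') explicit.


Best approach: separation of variables — one side of the product carries the independent variable, the other the unknown — the textbook separation shape.
- separation of variables: yes, a natural case for it.
- a linear integrating factor — the unknown enters nonlinearly (through a power, a denominator, or a transcendental function), which the linear integrating-factor recipe cannot absorb as-is — any repair would come from a preliminary substitution, not the factor.
- the exact-equation method: the mixed-partials test fails on this split — it is not an exact differential as presented.


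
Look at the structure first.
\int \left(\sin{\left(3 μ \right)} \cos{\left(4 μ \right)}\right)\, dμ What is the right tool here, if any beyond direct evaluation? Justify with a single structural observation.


Method: a trigonometric identity — mixed-frequency products such as \sin{\left(3 μ \right)} \cos{\left(4 μ \right)} are designed for the product-to-sum formula.


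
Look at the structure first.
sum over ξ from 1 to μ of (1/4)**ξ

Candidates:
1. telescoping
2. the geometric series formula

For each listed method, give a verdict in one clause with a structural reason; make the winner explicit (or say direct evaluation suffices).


Best approach: the geometric series formula — each summand is the previous one scaled by 1/4; that constant multiplier is itself the geometric structure.
- telescoping: the terms as presented offer no neighboring cancellation — a telescoping rewrite may exist, but the displayed structure does not hand one over.
- the geometric series formula: a fit — the right tool for this form.


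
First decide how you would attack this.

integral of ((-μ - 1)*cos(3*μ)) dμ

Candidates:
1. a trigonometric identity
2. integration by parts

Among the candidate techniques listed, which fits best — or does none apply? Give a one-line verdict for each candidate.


Best approach: integration by parts — the integrand splits as -μ - 1 times cos(3*μ) — repeatedly differentiating the polynomial part kills it, which is the parts ladder.
- a trigonometric identity — there is no trigonometric structure whose rewriting would simplify the integrand.
- integration by parts: yes, a natural case for it.


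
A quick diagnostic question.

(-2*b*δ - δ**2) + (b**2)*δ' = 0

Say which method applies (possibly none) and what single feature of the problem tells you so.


Verdict: the homogeneous substitution — the slope is degree-zero homogeneous: the ratio substitution v = δ/b collapses it. Rearranged, this also fits the Bernoulli template directly; the homogeneous substitution reads the structure without the rearrangement.


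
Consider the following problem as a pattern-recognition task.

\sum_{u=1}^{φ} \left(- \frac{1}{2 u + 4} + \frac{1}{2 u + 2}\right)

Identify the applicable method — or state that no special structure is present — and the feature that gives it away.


Best approach: telescoping — consecutive terms evaluate one function at adjacent indices (\frac{1}{2 u + 2} is its current value): one term's tail is the next term's head, so the chain collapses.


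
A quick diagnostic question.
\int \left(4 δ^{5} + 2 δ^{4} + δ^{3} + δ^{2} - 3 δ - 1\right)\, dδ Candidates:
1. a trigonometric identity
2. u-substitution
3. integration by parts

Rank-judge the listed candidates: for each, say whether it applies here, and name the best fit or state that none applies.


Verdict: no special technique — scan for structure and find none: constant multiples of powers of δ, integrate directly.
- a trigonometric identity: no sine or cosine appears, so there is nothing for a trigonometric identity to act on.
- u-substitution — any workable substitution here is cosmetic — the integrand is already in directly integrable form.
- integration by parts — parts would only shuffle a directly integrable integrand.


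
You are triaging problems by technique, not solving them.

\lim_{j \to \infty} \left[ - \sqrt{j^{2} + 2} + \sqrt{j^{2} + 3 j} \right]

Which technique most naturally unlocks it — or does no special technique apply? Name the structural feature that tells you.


Method: conjugate multiplication — this difference gives up after one conjugate multiplication — the radical structure cancels against its conjugate.


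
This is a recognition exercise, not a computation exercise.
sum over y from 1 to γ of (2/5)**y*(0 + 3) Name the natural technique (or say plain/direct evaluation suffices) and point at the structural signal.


Method: the geometric series formula — check a ratio of consecutive terms: it is 2/5, independent of the index, so the geometric formula closes the sum.


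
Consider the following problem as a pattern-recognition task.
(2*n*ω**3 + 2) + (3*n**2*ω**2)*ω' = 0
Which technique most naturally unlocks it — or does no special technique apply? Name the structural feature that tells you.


Technique: the exact-equation method — check exactness first: here it holds (2*n*ω**3 + 2, 3*n**2*ω**2 have matching cross partials), so no integrating factor is needed.


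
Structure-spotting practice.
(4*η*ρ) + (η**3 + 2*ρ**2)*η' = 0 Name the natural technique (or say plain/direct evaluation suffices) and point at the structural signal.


Diagnosis: the exact-equation method — take the mixed partials of 4*η*ρ and η**3 + 2*ρ**2: they are equal, which certifies an exact differential.


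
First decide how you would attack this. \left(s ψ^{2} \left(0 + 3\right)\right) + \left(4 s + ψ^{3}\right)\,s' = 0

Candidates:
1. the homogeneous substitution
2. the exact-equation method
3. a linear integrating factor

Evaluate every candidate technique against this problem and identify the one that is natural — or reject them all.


Technique: the exact-equation method — because the two cross partials coincide, the form is conservative as written — recover its potential in (ψ, s).
- the homogeneous substitution: the ratio of the variables does not determine the slope.
- the exact-equation method: applicable, and directly so.
- a linear integrating factor — a nonlinear term in the unknown puts this outside the integrating-factor template.


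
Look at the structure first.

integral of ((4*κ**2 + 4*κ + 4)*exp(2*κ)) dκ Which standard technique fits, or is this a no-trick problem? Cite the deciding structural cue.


Diagnosis: integration by parts — a polynomial 4*κ**2 + 4*κ + 4 against the kernel exp(2*κ) is the signature bounded-ladder case for integration by parts.


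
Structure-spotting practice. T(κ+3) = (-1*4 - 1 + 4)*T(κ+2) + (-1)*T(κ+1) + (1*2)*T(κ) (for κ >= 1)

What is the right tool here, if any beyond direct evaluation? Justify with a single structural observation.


Best approach: the characteristic-root method — the recurrence treats every index alike (constant coefficients, no forcing) — precisely the regime where r^κ trials close it.


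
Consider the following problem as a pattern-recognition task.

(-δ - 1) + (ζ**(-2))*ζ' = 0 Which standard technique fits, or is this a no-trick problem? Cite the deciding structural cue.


Best approach: separation of variables — all dependence on the two variables factors apart, the defining separable shape. The equation is exact as it stands too — a potential function exists — though separation reads the split structure directly.


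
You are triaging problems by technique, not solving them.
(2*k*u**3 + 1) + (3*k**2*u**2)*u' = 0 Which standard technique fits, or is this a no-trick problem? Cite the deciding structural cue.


Technique: the exact-equation method — check exactness first: here it holds (2*k*u**3 + 1, 3*k**2*u**2 have matching cross partials), so no integrating factor is needed.


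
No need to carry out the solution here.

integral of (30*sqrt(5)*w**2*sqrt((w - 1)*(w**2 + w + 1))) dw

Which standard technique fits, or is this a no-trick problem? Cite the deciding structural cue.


Diagnosis: u-substitution — collected, the integrand has one factor that is, up to a constant, the derivative of an inner expression the rest depends on — substitute for that inner expression.


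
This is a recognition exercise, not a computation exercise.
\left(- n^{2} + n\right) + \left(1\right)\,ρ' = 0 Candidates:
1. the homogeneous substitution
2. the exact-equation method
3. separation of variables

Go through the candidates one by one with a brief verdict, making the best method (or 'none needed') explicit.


Verdict: no special technique — solved for the derivative, ρ never appears on the right — this is a direct integration in n, not a differential-equations problem at heart.
- the homogeneous substitution: the ratio of the variables does not determine the slope.
- the exact-equation method: no dependence on the unknown anywhere: exactness is a label without content here.
- separation of variables — with no unknown in the slope, separating variables is a formality — the equation integrates directly.


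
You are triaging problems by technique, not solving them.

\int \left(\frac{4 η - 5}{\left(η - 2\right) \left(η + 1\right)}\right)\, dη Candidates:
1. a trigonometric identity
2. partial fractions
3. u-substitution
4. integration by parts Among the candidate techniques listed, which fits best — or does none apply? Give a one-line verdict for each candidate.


Verdict: partial fractions — the bottom factors while the top stays lower-degree — split into simple fractions and integrate piece by piece.
- a trigonometric identity — with no trigonometric functions present, identity rewriting has no target.
- partial fractions: yes, a natural case for it.
- u-substitution — no subexpression of the integrand pairs with its own derivative as a factor — individual terms may offer their own substitutions, but any change of variable covering the whole integral would have to be constructed from outside the expression.
- integration by parts: there is no nonconstant-polynomial-times-kernel split with an exp, sine, cosine (degree-1 argument), or logarithm partner.


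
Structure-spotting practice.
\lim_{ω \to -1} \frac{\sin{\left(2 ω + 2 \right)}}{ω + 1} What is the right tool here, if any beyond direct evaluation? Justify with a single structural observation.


Best approach: l'Hôpital's rule (0/0) — plug in -1: top and bottom both hit zero, so differentiate each and retry. A first-order expansion at the point is an equally standard path; the rule packages it.


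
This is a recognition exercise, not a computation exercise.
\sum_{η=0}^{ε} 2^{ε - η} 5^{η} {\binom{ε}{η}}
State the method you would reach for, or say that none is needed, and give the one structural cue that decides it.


Technique: the binomial theorem — {\binom{ε}{η}} weighting matched powers of 5 and 2 is the expanded form of (5 + 2)^ε — fold it back up.


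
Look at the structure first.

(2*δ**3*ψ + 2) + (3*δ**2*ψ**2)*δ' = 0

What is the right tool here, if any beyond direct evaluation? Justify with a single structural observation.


Best approach: the exact-equation method — because the two cross partials coincide, the form is conservative as written — recover its potential in (ψ, δ).


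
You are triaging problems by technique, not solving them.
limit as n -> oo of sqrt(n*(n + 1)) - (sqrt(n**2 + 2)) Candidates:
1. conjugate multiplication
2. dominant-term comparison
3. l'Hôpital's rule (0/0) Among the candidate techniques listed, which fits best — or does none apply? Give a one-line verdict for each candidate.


Best approach: conjugate multiplication — neither sqrt(n*(n + 1)) nor sqrt(n**2 + 2) converges alone, so rewrite their difference as a conjugate-rationalized quotient first.
- conjugate multiplication: yes — fits the structure here.
- dominant-term comparison: this is not a rational comparison of growth rates at infinity.
- l'Hôpital's rule (0/0) — substitution produces ∞ − ∞ rather than a vanishing quotient; the rule needs a 0/0 ratio to act on.


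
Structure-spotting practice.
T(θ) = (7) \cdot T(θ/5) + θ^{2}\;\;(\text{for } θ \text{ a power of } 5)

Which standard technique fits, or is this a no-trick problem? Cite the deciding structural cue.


Technique: the master substitution — treat m = log base 5 of θ as the new clock: one recursion step advances m by one while θ scales by 5.


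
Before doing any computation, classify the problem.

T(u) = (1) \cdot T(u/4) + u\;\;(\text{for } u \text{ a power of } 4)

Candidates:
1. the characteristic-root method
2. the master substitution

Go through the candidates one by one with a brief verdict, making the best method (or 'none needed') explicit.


Technique: the master substitution — the argument contracts 4-fold per step: reindex u exponentially and solve the linear recurrence in the new index.
- the characteristic-root method — a divided-index call is not the fixed-shift linear shape that characteristic roots solve.
- the master substitution — yes — fits the structure here.


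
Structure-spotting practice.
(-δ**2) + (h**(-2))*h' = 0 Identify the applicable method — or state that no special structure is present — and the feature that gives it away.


Verdict: separation of variables — separating collects all h-dependence with the derivative and leaves all δ-dependence opposite: variables separate. One could also solve this as an exact equation; with each coefficient in its own variable, separating is the same work with fewer steps.


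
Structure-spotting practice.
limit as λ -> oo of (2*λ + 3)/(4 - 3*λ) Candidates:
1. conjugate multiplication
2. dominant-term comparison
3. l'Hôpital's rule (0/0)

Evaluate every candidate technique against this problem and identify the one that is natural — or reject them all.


Verdict: dominant-term comparison — divide through by the highest power of λ; every lower-order term dies and the dominant terms decide the limit.
- conjugate multiplication — the conjugate move applies to radical differences, which this is not.
- dominant-term comparison — yes, a natural case for it.
- l'Hôpital's rule (0/0) — as a single quotient the expression runs to ∞/∞ at the limit point — an at-infinity form of the rule would apply, though the leading-growth comparison is the direct reading.


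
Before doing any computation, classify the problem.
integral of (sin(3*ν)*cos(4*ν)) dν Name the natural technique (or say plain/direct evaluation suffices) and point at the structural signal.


Method: a trigonometric identity — cross-frequency products like sin(3*ν)*cos(4*ν) are the textbook product-to-sum case — the identity converts them to directly integrable sinusoids.


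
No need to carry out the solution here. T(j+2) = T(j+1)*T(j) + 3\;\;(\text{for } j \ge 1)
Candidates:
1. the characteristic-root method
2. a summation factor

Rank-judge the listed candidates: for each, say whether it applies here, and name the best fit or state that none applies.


Diagnosis: no special technique — a nonlinear dependence on earlier terms breaks linearity, and with it every superposition-based closed form.
- the characteristic-root method — nonlinearity rules out exponential-mode superposition from the start.
- a summation factor — the recursion is nonlinear — outside the first-order linear family a summation factor addresses.


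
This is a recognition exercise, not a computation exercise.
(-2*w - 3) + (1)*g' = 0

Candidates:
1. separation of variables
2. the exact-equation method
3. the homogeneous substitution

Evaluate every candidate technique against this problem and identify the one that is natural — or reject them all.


Best approach: no special technique — the slope is a pure function of w; integrate both sides and be done.
- separation of variables — separation is only trivially available — with the unknown absent from the slope this is a direct integration, not a separation problem.
- the exact-equation method: no dependence on the unknown anywhere: exactness is a label without content here.
- the homogeneous substitution — the slope is not a function of the ratio of the variables alone.


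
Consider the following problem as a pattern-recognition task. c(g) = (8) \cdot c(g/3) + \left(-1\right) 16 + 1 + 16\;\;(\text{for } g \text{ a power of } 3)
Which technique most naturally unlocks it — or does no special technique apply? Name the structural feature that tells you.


Diagnosis: the master substitution — the argument contracts 3-fold per step: reindex g exponentially and solve the linear recurrence in the new index.


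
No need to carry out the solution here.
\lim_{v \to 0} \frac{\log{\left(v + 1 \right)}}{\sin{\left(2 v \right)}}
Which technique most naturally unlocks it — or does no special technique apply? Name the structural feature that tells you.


Best approach: l'Hôpital's rule (0/0) — both numerator and denominator vanish at 0: the genuine 0/0 indeterminate that l'Hôpital exists for. A first-order expansion at the point is an equally standard path; the rule packages it.


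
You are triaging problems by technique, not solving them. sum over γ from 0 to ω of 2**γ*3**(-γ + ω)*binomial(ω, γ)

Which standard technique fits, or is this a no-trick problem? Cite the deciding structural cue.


Technique: the binomial theorem — binomial coefficients against complementary powers of 2 and 3: recognize the binomial expansion and resum.


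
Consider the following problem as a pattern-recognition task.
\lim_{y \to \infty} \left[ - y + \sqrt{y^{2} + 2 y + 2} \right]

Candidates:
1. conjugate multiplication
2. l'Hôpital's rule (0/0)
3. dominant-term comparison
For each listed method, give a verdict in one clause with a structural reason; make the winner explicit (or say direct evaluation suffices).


Best approach: conjugate multiplication — an infinity-minus-infinity difference with a surviving radical — multiply by the conjugate to cancel the divergence.
- conjugate multiplication: a fit — the right tool for this form.
- l'Hôpital's rule (0/0) — substitution produces ∞ − ∞ rather than a vanishing quotient; the rule needs a 0/0 ratio to act on.
- dominant-term comparison — this limit is not decided by comparing leading-term growth at infinity.


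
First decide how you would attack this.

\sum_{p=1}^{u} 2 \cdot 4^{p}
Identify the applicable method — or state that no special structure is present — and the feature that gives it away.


Verdict: the geometric series formula — each summand is the previous one scaled by 4; that constant multiplier is itself the geometric structure.


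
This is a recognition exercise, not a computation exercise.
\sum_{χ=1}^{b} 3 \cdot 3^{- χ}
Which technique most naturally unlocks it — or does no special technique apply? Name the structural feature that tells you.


Best approach: the geometric series formula — consecutive terms stand in a fixed index-free ratio — the geometric sum formula closes it.


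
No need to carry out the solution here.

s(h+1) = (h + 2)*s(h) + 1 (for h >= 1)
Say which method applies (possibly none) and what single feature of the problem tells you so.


Method: a summation factor — it is first-order linear but the coefficient h + 2 depends on the index, so multiply through by a summation factor to telescope it.


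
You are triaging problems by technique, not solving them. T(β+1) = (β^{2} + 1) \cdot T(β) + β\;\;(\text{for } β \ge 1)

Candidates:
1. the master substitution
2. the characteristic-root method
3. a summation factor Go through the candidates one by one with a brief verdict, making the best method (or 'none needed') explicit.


Best approach: a summation factor — first-order, linear, moving coefficient β^{2} + 1: the discrete analogue of an integrating factor handles it.
- the master substitution: the recursion shifts the index rather than dividing it.
- the characteristic-root method: an index-dependent weight blocks the pure exponential ansatz.
- a summation factor: yes, a natural case for it.


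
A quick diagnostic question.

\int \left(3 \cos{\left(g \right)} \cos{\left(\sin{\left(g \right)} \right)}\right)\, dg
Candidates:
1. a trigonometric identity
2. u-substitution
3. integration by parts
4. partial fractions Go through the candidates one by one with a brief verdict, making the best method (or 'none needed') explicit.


Diagnosis: u-substitution — collected, the integrand has one factor that is, up to a constant, the derivative of an inner expression the rest depends on — substitute for that inner expression.
- a trigonometric identity: no identity rewrites this into an easier trigonometric form.
- u-substitution: applicable, and directly so.
- integration by parts — no split into a nonconstant polynomial times one of the standard kernels — exp, sine, or cosine of a linear argument, or a logarithm — applies here.
- partial fractions: the expression is not a ratio of polynomials that decomposes further.


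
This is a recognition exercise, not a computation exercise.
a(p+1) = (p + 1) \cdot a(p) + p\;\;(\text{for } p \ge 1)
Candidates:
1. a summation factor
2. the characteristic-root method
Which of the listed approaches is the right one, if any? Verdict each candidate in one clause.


Method: a summation factor — one step of memory with a weight p + 1 that changes as the index grows — the summation-factor construction is built for this.
- a summation factor — applies; the problem has the shape this method handles.
- the characteristic-root method: an index-dependent weight blocks the pure exponential ansatz.


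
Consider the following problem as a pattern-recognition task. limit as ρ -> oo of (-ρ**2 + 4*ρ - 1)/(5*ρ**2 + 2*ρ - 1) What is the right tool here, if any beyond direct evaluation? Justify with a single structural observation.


Method: dominant-term comparison — as ρ grows, only the highest-degree terms matter — compare leading terms and read the limit off. As a single quotient, the ∞/∞ shape would yield to repeated differentiation as well — the growth comparison gets there in one look.


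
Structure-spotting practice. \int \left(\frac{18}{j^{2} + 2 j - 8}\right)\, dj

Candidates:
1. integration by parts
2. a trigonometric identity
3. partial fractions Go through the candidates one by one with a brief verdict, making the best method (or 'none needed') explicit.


Technique: partial fractions — the integrand is a proper rational function and its denominator j^{2} + 2 j - 8 factors into distinct pieces, so it splits into simple fractions.
- integration by parts: the nonconstant-polynomial-times-standard-kernel pattern (an exp, sine, cosine, or logarithm partner) is absent.
- a trigonometric identity: no sine or cosine appears, so there is nothing for a trigonometric identity to act on.
- partial fractions — applicable, and directly so.


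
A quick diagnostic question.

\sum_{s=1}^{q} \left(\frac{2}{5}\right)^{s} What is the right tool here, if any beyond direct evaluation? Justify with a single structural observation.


Best approach: the geometric series formula — consecutive terms stand in a fixed index-free ratio — the geometric sum formula closes it.


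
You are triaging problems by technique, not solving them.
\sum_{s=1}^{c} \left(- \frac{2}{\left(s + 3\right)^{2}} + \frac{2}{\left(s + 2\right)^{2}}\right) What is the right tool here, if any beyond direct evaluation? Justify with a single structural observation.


Technique: telescoping — a difference of consecutive values of one function (\frac{2}{\left(s + 2\right)^{2}} at one index and the next) — telescoping by construction.


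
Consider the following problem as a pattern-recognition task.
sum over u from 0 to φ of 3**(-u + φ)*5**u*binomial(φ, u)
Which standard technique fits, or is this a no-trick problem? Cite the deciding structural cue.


Verdict: the binomial theorem — the summand is term u of a binomial expansion in 5 and 3; the whole sum is a single power.


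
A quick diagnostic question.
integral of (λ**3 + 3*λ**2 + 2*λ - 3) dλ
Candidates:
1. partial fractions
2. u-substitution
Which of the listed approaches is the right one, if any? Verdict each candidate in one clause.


Diagnosis: no special technique — the integrand is a sum of constant multiples of powers of λ — integrate term by term.
- partial fractions: the expression is not a ratio of polynomials that decomposes further.
- u-substitution: no substitution does more than relabel what direct integration already handles.


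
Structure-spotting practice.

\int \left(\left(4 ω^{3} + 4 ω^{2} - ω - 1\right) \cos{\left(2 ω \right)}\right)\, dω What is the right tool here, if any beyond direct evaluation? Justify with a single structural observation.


Best approach: integration by parts — differentiate 4 ω^{3} + 4 ω^{2} - ω - 1, integrate \cos{\left(2 ω \right)}: each pass lowers the polynomial degree, so parts terminates.


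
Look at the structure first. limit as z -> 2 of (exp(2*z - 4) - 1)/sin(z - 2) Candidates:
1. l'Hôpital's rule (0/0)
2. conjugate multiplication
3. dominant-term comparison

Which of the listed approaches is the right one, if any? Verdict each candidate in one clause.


Verdict: l'Hôpital's rule (0/0) — the 0/0 form at 2 is the signature situation for l'Hôpital's rule. The standard small-argument limits would also carry it; the rule is the systematic route.
- l'Hôpital's rule (0/0): applicable, and directly so.
- conjugate multiplication — no divergent radical difference is present for a conjugate pair to cancel.
- dominant-term comparison — this limit is not decided by comparing leading-term growth at infinity.


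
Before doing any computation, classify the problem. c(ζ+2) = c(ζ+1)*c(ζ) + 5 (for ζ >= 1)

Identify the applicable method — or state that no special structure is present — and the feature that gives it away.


Technique: no special technique — once the recursion is nonlinear, characteristic roots, master substitutions, and summation factors are all off the table.


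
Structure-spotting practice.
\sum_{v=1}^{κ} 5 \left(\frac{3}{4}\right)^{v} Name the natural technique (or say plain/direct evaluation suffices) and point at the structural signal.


Verdict: the geometric series formula — the ratio of consecutive terms is the constant \frac{3}{4}, independent of the index — a geometric sum.


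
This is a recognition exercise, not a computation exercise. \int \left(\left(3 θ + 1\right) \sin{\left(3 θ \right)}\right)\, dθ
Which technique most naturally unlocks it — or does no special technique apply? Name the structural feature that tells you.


Technique: integration by parts — differentiate 3 θ + 1, integrate \sin{\left(3 θ \right)}: each pass lowers the polynomial degree, so parts terminates.


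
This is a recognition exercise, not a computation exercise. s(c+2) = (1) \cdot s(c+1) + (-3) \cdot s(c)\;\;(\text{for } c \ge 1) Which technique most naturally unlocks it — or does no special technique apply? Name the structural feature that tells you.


Diagnosis: the characteristic-root method — no index-dependence in the weights and nothing inhomogeneous: classic characteristic-equation setup.


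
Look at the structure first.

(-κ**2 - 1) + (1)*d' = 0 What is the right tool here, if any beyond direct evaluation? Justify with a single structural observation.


Technique: no special technique — the slope is a function of κ alone, so integrate both sides directly.


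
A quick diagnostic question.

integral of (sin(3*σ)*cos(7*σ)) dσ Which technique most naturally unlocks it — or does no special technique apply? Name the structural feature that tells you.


Method: a trigonometric identity — two different frequencies multiply in sin(3*σ)*cos(7*σ); the product-to-sum formula separates them.


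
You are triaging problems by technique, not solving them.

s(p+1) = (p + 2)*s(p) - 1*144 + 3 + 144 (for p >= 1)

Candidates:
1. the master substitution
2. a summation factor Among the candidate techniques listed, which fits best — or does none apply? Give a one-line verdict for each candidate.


Diagnosis: a summation factor — one-term recursion with variable weight p + 2 is solved by product normalization, not by root-finding.
- the master substitution — the recursion steps by a constant offset, so exponential reindexing is pointless.
- a summation factor — yes — fits the structure here.


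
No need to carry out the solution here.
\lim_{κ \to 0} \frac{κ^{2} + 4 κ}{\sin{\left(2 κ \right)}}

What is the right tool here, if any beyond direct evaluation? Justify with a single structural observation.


Technique: l'Hôpital's rule (0/0) — the 0/0 form at 0 is the signature situation for l'Hôpital's rule. Expanding numerator and denominator to first order gives the same value — the rule automates exactly that.


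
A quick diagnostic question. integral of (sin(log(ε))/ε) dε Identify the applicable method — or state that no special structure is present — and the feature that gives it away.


Diagnosis: u-substitution — read it as f(log(ε)) times a constant multiple of d(log(ε)): one substitution, u = log(ε), finishes it.


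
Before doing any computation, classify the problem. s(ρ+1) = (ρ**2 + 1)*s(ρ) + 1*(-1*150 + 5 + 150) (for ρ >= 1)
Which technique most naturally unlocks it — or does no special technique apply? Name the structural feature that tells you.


Verdict: a summation factor — one step of memory with a weight ρ**2 + 1 that changes as the index grows — the summation-factor construction is built for this.


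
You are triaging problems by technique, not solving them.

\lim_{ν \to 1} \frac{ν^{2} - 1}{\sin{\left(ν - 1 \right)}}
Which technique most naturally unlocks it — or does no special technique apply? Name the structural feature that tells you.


Diagnosis: l'Hôpital's rule (0/0) — the 0/0 form at 1 is the signature situation for l'Hôpital's rule. The standard small-argument limits would also carry it; the rule is the systematic route.


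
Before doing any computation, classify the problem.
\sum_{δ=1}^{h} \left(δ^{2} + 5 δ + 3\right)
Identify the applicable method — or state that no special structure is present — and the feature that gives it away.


Technique: no special technique — this is bookkeeping, not technique: standard formulas for sums of constant-multiple powers of δ apply termwise.


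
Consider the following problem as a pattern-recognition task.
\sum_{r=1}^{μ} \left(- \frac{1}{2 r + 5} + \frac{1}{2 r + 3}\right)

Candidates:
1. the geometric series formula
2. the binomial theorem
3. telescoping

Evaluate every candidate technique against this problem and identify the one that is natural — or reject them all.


Technique: telescoping — the summand is \frac{1}{2 r + 3} minus the same expression shifted by one, so consecutive terms cancel in pairs.
- the geometric series formula: there is no constant term-to-term ratio.
- the binomial theorem: there is no pair of bases whose matched powers would reassemble into a single binomial power.
- telescoping: yes — fits the structure here.
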